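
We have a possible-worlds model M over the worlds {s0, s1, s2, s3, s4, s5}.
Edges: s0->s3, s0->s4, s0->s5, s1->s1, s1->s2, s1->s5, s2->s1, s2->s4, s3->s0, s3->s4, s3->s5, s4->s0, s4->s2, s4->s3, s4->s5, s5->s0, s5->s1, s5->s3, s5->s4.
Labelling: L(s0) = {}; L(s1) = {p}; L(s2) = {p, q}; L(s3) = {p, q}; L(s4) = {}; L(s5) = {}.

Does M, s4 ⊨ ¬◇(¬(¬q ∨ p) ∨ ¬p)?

At s4: ◇(¬(¬q ∨ p) ∨ ¬p) is true, so ¬◇(¬(¬q ∨ p) ∨ ¬p) is false.
  At s4: ◇(¬(¬q ∨ p) ∨ ¬p) requires ¬(¬q ∨ p) ∨ ¬p at some successor in {s0, s2, s3, s5}.
    ¬(¬q ∨ p) ∨ ¬p holds at s0, so ◇(¬(¬q ∨ p) ∨ ¬p) is true at s4.

No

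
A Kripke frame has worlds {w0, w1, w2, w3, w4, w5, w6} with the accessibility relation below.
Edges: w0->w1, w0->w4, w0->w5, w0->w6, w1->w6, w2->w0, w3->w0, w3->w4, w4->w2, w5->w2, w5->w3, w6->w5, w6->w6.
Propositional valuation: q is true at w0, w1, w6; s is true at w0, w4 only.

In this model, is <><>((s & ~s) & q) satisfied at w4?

At w4: <><>((s & ~s) & q) requires <>((s & ~s) & q) at some successor in {w2}.
  At w2: <>((s & ~s) & q) is false.
So <><>((s & ~s) & q) is false at w4.

No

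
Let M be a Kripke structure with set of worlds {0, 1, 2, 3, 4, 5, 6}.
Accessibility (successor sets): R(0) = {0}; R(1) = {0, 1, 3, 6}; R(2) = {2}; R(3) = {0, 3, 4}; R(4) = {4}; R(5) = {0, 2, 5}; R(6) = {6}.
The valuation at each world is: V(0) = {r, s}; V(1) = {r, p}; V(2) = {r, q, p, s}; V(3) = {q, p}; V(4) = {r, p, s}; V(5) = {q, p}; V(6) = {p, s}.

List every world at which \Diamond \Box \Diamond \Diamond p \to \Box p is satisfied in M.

Let φ = \Diamond \Box \Diamond \Diamond p \to \Box p. Evaluate φ at each world:
  0 (successors {0}): φ is true.
  1 (successors {0, 1, 3, 6}): φ is false.
  2 (successors {2}): φ is true.
  3 (successors {0, 3, 4}): φ is false.
  4 (successors {4}): φ is true.
  5 (successors {0, 2, 5}): φ is false.
  6 (successors {6}): φ is true.
For instance, at 1:
  At 1: \Diamond \Box \Diamond \Diamond p is true, \Box p is false, so \Diamond \Box \Diamond \Diamond p \to \Box p is false.
    At 1: \Diamond \Box \Diamond \Diamond p requires \Box \Diamond \Diamond p at some successor in {0, 1, 3, 6}.
      \Box \Diamond \Diamond p holds at 6, so \Diamond \Box \Diamond \Diamond p is true at 1.
    At 1: \Box p requires p at every successor {0, 1, 3, 6}.
      p fails at 0, so \Box p is false at 1.
Satisfying worlds: {0, 2, 4, 6}

0, 2, 4, 6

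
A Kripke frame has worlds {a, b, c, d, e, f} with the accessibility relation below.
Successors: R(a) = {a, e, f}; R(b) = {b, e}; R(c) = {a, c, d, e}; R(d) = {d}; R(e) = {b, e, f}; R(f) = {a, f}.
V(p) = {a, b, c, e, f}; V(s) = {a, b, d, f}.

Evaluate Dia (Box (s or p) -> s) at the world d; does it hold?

Yes

At d: Dia (Box (s or p) -> s) requires Box (s or p) -> s at some successor in {d}.
  Box (s or p) -> s holds at d, so Dia (Box (s or p) -> s) is true at d.
    At d: Box (s or p) is true, s is true, so Box (s or p) -> s is true.
      At d: Box (s or p) requires s or p at every successor {d}.
        At d: s or p is true.
      So Box (s or p) is true at d.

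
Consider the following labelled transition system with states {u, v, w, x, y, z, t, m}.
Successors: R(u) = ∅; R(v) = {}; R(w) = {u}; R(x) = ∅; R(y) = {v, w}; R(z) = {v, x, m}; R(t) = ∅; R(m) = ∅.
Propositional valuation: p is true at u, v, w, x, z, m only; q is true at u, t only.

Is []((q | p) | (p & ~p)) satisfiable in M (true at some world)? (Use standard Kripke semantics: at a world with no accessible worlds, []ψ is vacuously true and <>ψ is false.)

Let φ = []((q | p) | (p & ~p)). Evaluate φ at each world:
  u (successors ∅): φ is true.
  v (successors ∅): φ is true.
  w (successors {u}): φ is true.
  x (successors ∅): φ is true.
  y (successors {v, w}): φ is true.
  z (successors {v, x, m}): φ is true.
  t (successors ∅): φ is true.
  m (successors ∅): φ is true.
Detail at u (witness):
  At u: no accessible worlds, so []((q | p) | (p & ~p)) holds vacuously.

Yes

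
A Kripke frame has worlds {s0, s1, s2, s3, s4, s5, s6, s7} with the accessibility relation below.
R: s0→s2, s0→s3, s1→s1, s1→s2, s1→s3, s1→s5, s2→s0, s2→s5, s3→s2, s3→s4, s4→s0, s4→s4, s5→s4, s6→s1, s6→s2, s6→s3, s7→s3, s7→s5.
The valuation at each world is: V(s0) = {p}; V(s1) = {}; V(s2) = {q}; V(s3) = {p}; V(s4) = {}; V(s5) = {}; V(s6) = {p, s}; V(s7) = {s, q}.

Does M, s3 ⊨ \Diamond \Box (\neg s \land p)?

No

At s3: \Diamond \Box (\neg s \land p) requires \Box (\neg s \land p) at some successor in {s2, s4}.
  At s2: \Box (\neg s \land p) is false.
  At s4: \Box (\neg s \land p) is false.
So \Diamond \Box (\neg s \land p) is false at s3.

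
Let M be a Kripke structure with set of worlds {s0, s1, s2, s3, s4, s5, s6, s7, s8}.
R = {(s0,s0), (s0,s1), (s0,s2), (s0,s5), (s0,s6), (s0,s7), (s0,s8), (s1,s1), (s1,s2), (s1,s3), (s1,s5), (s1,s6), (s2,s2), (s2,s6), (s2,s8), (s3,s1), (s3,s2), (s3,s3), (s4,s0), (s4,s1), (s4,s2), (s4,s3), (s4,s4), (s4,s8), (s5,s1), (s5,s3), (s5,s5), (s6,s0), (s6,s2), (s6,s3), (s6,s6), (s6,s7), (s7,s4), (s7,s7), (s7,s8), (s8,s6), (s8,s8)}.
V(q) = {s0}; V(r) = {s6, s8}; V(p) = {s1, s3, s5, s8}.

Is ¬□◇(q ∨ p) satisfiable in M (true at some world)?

Let φ = ¬□◇(q ∨ p). Evaluate φ at each world:
  s0 (successors {s0, s1, s2, s5, s6, s7, s8}): φ is false.
  s1 (successors {s1, s2, s3, s5, s6}): φ is false.
  s2 (successors {s2, s6, s8}): φ is false.
  s3 (successors {s1, s2, s3}): φ is false.
  s4 (successors {s0, s1, s2, s3, s4, s8}): φ is false.
  s5 (successors {s1, s3, s5}): φ is false.
  s6 (successors {s0, s2, s3, s6, s7}): φ is false.
  s7 (successors {s4, s7, s8}): φ is false.
  s8 (successors {s6, s8}): φ is false.
For instance, at s0:
  At s0: □◇(q ∨ p) is true, so ¬□◇(q ∨ p) is false.
    At s0: □◇(q ∨ p) requires ◇(q ∨ p) at every successor {s0, s1, s2, s5, s6, s7, s8}.
      At s0: ◇(q ∨ p) is true.
      At s1: ◇(q ∨ p) is true.
      At s2: ◇(q ∨ p) is true.
      At s5: ◇(q ∨ p) is true.
      At s6: ◇(q ∨ p) is true.
      At s7: ◇(q ∨ p) is true.
      At s8: ◇(q ∨ p) is true.
    So □◇(q ∨ p) is true at s0.

No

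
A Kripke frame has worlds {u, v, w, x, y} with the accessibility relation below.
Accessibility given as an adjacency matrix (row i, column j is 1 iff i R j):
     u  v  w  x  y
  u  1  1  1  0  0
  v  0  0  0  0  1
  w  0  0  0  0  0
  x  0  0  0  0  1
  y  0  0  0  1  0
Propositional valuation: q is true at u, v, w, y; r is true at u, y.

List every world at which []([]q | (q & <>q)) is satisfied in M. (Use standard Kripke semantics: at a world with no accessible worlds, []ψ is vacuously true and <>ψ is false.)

Let φ = []([]q | (q & <>q)). Evaluate φ at each world:
  u (successors {u, v, w}): φ is true.
  v (successors {y}): φ is false.
  w (successors ∅): φ is true.
  x (successors {y}): φ is false.
  y (successors {x}): φ is true.
For instance, at v:
  At v: []([]q | (q & <>q)) requires []q | (q & <>q) at every successor {y}.
    []q | (q & <>q) fails at y, so []([]q | (q & <>q)) is false at v.
      At y: []q is false, q & <>q is false, so []q | (q & <>q) is false.
Satisfying worlds: {u, w, y}

u, w, y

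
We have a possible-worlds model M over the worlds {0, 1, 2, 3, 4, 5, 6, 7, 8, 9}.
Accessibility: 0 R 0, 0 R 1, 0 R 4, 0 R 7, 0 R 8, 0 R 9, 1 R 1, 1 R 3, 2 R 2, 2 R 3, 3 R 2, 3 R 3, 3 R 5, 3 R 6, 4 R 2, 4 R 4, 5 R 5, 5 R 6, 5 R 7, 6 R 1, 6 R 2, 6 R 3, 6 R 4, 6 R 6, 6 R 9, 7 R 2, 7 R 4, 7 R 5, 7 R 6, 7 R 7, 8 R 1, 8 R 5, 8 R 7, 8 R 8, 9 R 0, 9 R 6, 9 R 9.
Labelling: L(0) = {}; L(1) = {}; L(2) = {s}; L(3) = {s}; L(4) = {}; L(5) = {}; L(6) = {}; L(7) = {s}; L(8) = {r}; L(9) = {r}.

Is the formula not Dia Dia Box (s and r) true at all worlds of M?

Yes

Recall that Box ψ holds at a world iff ψ holds at every accessible world, and Dia ψ holds iff ψ holds at some accessible world.
Let φ = not Dia Dia Box (s and r). Evaluate φ at each world:
  0 (successors {0, 1, 4, 7, 8, 9}): φ is true.
  1 (successors {1, 3}): φ is true.
  2 (successors {2, 3}): φ is true.
  3 (successors {2, 3, 5, 6}): φ is true.
  4 (successors {2, 4}): φ is true.
  5 (successors {5, 6, 7}): φ is true.
  6 (successors {1, 2, 3, 4, 6, 9}): φ is true.
  7 (successors {2, 4, 5, 6, 7}): φ is true.
  8 (successors {1, 5, 7, 8}): φ is true.
  9 (successors {0, 6, 9}): φ is true.
For instance, at 0:
  At 0: Dia Dia Box (s and r) is false, so not Dia Dia Box (s and r) is true.
    At 0: Dia Dia Box (s and r) requires Dia Box (s and r) at some successor in {0, 1, 4, 7, 8, 9}.
      At 0: Dia Box (s and r) is false.
      At 1: Dia Box (s and r) is false.
      At 4: Dia Box (s and r) is false.
      At 7: Dia Box (s and r) is false.
      At 8: Dia Box (s and r) is false.
      At 9: Dia Box (s and r) is false.
    So Dia Dia Box (s and r) is false at 0.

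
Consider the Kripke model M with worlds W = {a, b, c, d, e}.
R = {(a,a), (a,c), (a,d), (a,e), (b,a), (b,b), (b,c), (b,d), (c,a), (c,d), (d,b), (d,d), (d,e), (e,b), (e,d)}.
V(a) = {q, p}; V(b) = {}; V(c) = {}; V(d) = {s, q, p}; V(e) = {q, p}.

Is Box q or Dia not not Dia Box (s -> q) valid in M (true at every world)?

Let φ = Box q or Dia not not Dia Box (s -> q). Evaluate φ at each world:
  a (successors {a, c, d, e}): φ is true.
  b (successors {a, b, c, d}): φ is true.
  c (successors {a, d}): φ is true.
  d (successors {b, d, e}): φ is true.
  e (successors {b, d}): φ is true.
For instance, at a:
  At a: Box q is false, Dia not not Dia Box (s -> q) is true, so Box q or Dia not not Dia Box (s -> q) is true.
    At a: Box q requires q at every successor {a, c, d, e}.
      q fails at c, so Box q is false at a.
    At a: Dia not not Dia Box (s -> q) requires not not Dia Box (s -> q) at some successor in {a, c, d, e}.
      not not Dia Box (s -> q) holds at a, so Dia not not Dia Box (s -> q) is true at a.

Yes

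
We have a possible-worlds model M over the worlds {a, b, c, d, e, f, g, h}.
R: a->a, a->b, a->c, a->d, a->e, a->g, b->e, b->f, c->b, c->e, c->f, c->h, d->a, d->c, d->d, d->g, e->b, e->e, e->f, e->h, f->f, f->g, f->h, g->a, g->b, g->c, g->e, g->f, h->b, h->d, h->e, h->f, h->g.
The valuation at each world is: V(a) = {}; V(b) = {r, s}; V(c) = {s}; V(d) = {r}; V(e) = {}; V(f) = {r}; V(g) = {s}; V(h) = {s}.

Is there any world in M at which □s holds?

No

Let φ = □s. Evaluate φ at each world:
  a (successors {a, b, c, d, e, g}): φ is false.
  b (successors {e, f}): φ is false.
  c (successors {b, e, f, h}): φ is false.
  d (successors {a, c, d, g}): φ is false.
  e (successors {b, e, f, h}): φ is false.
  f (successors {f, g, h}): φ is false.
  g (successors {a, b, c, e, f}): φ is false.
  h (successors {b, d, e, f, g}): φ is false.
For instance, at h:
  At h: □s requires s at every successor {b, d, e, f, g}.
    s fails at d, so □s is false at h.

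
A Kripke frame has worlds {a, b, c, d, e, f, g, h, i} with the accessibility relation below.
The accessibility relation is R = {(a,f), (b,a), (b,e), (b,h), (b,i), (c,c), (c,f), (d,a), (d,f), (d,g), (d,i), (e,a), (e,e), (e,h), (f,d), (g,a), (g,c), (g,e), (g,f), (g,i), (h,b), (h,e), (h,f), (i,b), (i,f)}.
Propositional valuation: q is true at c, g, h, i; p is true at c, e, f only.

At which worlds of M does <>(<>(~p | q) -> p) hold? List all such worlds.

Let φ = <>(<>(~p | q) -> p). Evaluate φ at each world:
  a (successors {f}): φ is true.
  b (successors {a, e, h, i}): φ is true.
  c (successors {c, f}): φ is true.
  d (successors {a, f, g, i}): φ is true.
  e (successors {a, e, h}): φ is true.
  f (successors {d}): φ is false.
  g (successors {a, c, e, f, i}): φ is true.
  h (successors {b, e, f}): φ is true.
  i (successors {b, f}): φ is true.
For instance, at c:
  At c: <>(<>(~p | q) -> p) requires <>(~p | q) -> p at some successor in {c, f}.
    <>(~p | q) -> p holds at c, so <>(<>(~p | q) -> p) is true at c.
      At c: <>(~p | q) is true, p is true, so <>(~p | q) -> p is true.
Satisfying worlds: {a, b, c, d, e, g, h, i}

a, b, c, d, e, g, h, i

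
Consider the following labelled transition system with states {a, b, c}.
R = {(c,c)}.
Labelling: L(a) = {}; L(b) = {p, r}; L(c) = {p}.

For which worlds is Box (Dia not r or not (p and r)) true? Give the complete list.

a, b, c

Recall that Box ψ holds at a world iff ψ holds at every accessible world, and Dia ψ holds iff ψ holds at some accessible world.
Let φ = Box (Dia not r or not (p and r)). Evaluate φ at each world:
  a (successors ∅): φ is true.
  b (successors ∅): φ is true.
  c (successors {c}): φ is true.
For instance, at c:
  At c: Box (Dia not r or not (p and r)) requires Dia not r or not (p and r) at every successor {c}.
      At c: Dia not r is true, not (p and r) is true, so Dia not r or not (p and r) is true.
  So Box (Dia not r or not (p and r)) is true at c.
Satisfying worlds: {a, b, c}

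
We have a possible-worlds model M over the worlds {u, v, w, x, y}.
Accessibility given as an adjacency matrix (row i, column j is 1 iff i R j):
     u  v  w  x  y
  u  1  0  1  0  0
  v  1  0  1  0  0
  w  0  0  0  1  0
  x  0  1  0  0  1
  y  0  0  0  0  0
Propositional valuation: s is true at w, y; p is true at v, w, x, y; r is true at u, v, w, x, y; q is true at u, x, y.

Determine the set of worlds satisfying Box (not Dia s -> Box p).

u, v, w, x, y

Let φ = Box (not Dia s -> Box p). Evaluate φ at each world:
  u (successors {u, w}): φ is true.
  v (successors {u, w}): φ is true.
  w (successors {x}): φ is true.
  x (successors {v, y}): φ is true.
  y (successors ∅): φ is true.
For instance, at v:
  At v: Box (not Dia s -> Box p) requires not Dia s -> Box p at every successor {u, w}.
      At u: not Dia s is false, Box p is false, so not Dia s -> Box p is true.
      At w: not Dia s is true, Box p is true, so not Dia s -> Box p is true.
  So Box (not Dia s -> Box p) is true at v.
Satisfying worlds: {u, v, w, x, y}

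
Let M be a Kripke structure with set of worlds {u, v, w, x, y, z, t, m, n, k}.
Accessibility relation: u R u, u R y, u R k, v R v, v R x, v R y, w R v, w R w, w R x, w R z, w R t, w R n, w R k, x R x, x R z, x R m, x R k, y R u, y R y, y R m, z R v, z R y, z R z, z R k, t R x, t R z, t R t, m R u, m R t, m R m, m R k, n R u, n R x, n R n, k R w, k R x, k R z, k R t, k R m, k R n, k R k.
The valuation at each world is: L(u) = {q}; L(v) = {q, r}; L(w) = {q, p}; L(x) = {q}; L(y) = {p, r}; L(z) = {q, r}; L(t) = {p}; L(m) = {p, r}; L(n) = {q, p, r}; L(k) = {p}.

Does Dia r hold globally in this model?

Let φ = Dia r. Evaluate φ at each world:
  u (successors {u, y, k}): φ is true.
  v (successors {v, x, y}): φ is true.
  w (successors {v, w, x, z, t, n, k}): φ is true.
  x (successors {x, z, m, k}): φ is true.
  y (successors {u, y, m}): φ is true.
  z (successors {v, y, z, k}): φ is true.
  t (successors {x, z, t}): φ is true.
  m (successors {u, t, m, k}): φ is true.
  n (successors {u, x, n}): φ is true.
  k (successors {w, x, z, t, m, n, k}): φ is true.
For instance, at n:
  At n: Dia r requires r at some successor in {u, x, n}.
    r holds at n, so Dia r is true at n.

Yes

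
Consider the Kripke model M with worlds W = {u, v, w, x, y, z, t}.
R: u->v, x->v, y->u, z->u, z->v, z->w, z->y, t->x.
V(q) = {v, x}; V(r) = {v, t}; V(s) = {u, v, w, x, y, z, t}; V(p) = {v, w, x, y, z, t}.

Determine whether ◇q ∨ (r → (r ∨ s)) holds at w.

Yes

At w: ◇q is false, r → (r ∨ s) is true, so ◇q ∨ (r → (r ∨ s)) is true.
  At w: no accessible worlds, so ◇q is false.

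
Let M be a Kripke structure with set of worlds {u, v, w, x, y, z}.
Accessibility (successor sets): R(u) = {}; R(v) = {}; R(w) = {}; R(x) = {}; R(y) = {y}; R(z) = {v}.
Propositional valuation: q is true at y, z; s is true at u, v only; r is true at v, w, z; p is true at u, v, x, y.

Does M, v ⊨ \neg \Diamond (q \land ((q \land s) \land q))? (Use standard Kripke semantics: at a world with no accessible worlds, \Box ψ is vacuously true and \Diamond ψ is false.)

Yes

Recall that \Diamond ψ holds at a world iff ψ holds at some accessible world.
At v: \Diamond (q \land ((q \land s) \land q)) is false, so \neg \Diamond (q \land ((q \land s) \land q)) is true.
  At v: no accessible worlds, so \Diamond (q \land ((q \land s) \land q)) is false.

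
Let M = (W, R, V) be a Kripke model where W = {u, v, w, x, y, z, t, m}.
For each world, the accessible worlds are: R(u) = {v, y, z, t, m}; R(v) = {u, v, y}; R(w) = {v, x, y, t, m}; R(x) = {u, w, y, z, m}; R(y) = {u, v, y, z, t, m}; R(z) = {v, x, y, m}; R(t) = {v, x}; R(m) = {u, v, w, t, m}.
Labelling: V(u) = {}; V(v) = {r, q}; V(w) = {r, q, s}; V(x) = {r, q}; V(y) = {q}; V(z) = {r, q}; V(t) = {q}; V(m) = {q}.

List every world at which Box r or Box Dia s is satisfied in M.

Let φ = Box r or Box Dia s. Evaluate φ at each world:
  u (successors {v, y, z, t, m}): φ is false.
  v (successors {u, v, y}): φ is false.
  w (successors {v, x, y, t, m}): φ is false.
  x (successors {u, w, y, z, m}): φ is false.
  y (successors {u, v, y, z, t, m}): φ is false.
  z (successors {v, x, y, m}): φ is false.
  t (successors {v, x}): φ is true.
  m (successors {u, v, w, t, m}): φ is false.
For instance, at y:
  At y: Box r is false, Box Dia s is false, so Box r or Box Dia s is false.
    At y: Box r requires r at every successor {u, v, y, z, t, m}.
      r fails at u, so Box r is false at y.
    At y: Box Dia s requires Dia s at every successor {u, v, y, z, t, m}.
      Dia s fails at u, so Box Dia s is false at y.
Satisfying worlds: {t}

t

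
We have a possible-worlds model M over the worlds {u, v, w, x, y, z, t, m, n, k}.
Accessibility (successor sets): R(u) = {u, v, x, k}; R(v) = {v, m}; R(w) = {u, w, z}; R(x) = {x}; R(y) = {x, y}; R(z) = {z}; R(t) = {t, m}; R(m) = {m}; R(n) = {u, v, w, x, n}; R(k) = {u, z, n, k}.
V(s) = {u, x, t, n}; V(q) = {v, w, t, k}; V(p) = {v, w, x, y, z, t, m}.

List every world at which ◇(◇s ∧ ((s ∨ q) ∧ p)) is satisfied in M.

u, w, x, y, t, n

Let φ = ◇(◇s ∧ ((s ∨ q) ∧ p)). Evaluate φ at each world:
  u (successors {u, v, x, k}): φ is true.
  v (successors {v, m}): φ is false.
  w (successors {u, w, z}): φ is true.
  x (successors {x}): φ is true.
  y (successors {x, y}): φ is true.
  z (successors {z}): φ is false.
  t (successors {t, m}): φ is true.
  m (successors {m}): φ is false.
  n (successors {u, v, w, x, n}): φ is true.
  k (successors {u, z, n, k}): φ is false.
For instance, at k:
  At k: ◇(◇s ∧ ((s ∨ q) ∧ p)) requires ◇s ∧ ((s ∨ q) ∧ p) at some successor in {u, z, n, k}.
    At u: ◇s ∧ ((s ∨ q) ∧ p) is false.
    At z: ◇s ∧ ((s ∨ q) ∧ p) is false.
    At n: ◇s ∧ ((s ∨ q) ∧ p) is false.
    At k: ◇s ∧ ((s ∨ q) ∧ p) is false.
  So ◇(◇s ∧ ((s ∨ q) ∧ p)) is false at k.
Satisfying worlds: {u, w, x, y, t, n}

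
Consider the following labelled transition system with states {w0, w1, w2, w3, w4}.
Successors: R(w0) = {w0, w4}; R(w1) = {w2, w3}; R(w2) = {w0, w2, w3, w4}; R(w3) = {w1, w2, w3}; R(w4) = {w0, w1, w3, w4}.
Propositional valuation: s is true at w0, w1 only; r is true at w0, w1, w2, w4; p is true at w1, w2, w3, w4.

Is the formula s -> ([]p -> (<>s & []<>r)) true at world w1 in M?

Recall that []ψ holds at a world iff ψ holds at every accessible world, and <>ψ holds iff ψ holds at some accessible world.
At w1: s is true, []p -> (<>s & []<>r) is false, so s -> ([]p -> (<>s & []<>r)) is false.
  At w1: []p is true, <>s & []<>r is false, so []p -> (<>s & []<>r) is false.
    At w1: []p requires p at every successor {w2, w3}.
      At w2: p is true.
      At w3: p is true.
    So []p is true at w1.
    At w1: <>s is false, []<>r is true, so <>s & []<>r is false.
      At w1: <>s requires s at some successor in {w2, w3}.
        At w2: s is false.
        At w3: s is false.
      So <>s is false at w1.
      At w1: []<>r requires <>r at every successor {w2, w3}.
        At w2: <>r is true.
        At w3: <>r is true.
      So []<>r is true at w1.

No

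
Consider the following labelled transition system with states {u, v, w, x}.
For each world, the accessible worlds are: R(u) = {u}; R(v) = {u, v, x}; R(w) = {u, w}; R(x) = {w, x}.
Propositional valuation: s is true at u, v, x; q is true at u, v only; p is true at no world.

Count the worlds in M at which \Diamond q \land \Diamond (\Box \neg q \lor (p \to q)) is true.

Recall that \Box ψ holds at a world iff ψ holds at every accessible world, and \Diamond ψ holds iff ψ holds at some accessible world.
Let φ = \Diamond q \land \Diamond (\Box \neg q \lor (p \to q)). Evaluate φ at each world:
  u (successors {u}): φ is true.
  v (successors {u, v, x}): φ is true.
  w (successors {u, w}): φ is true.
  x (successors {w, x}): φ is false.
For instance, at u:
  At u: \Diamond q is true, \Diamond (\Box \neg q \lor (p \to q)) is true, so \Diamond q \land \Diamond (\Box \neg q \lor (p \to q)) is true.
    At u: \Diamond q requires q at some successor in {u}.
      q holds at u, so \Diamond q is true at u.
    At u: \Diamond (\Box \neg q \lor (p \to q)) requires \Box \neg q \lor (p \to q) at some successor in {u}.
      \Box \neg q \lor (p \to q) holds at u, so \Diamond (\Box \neg q \lor (p \to q)) is true at u.
Satisfying worlds: {u, v, w}

3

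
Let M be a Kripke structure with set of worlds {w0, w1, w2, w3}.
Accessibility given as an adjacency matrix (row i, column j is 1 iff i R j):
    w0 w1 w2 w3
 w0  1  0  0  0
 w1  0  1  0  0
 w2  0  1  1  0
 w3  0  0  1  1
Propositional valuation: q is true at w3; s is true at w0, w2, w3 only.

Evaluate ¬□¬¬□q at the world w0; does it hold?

At w0: □¬¬□q is false, so ¬□¬¬□q is true.
  At w0: □¬¬□q requires ¬¬□q at every successor {w0}.
    ¬¬□q fails at w0, so □¬¬□q is false at w0.
      At w0: ¬□q is true, so ¬¬□q is false.

Yes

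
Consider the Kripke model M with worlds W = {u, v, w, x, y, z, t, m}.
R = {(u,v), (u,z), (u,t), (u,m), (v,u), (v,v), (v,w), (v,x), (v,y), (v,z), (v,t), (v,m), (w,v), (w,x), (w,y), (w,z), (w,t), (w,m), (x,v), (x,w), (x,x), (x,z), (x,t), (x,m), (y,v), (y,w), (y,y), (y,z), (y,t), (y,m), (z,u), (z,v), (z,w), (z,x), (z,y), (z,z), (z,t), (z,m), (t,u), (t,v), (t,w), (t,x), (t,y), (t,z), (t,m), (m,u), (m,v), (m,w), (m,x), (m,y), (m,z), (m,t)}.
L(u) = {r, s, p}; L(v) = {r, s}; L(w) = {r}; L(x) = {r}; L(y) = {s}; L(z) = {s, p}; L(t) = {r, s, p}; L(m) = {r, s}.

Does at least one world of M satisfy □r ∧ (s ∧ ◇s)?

No

Recall that □ψ holds at a world iff ψ holds at every accessible world, and ◇ψ holds iff ψ holds at some accessible world.
Let φ = □r ∧ (s ∧ ◇s). Evaluate φ at each world:
  u (successors {v, z, t, m}): φ is false.
  v (successors {u, v, w, x, y, z, t, m}): φ is false.
  w (successors {v, x, y, z, t, m}): φ is false.
  x (successors {v, w, x, z, t, m}): φ is false.
  y (successors {v, w, y, z, t, m}): φ is false.
  z (successors {u, v, w, x, y, z, t, m}): φ is false.
  t (successors {u, v, w, x, y, z, m}): φ is false.
  m (successors {u, v, w, x, y, z, t}): φ is false.
For instance, at u:
  At u: □r is false, s ∧ ◇s is true, so □r ∧ (s ∧ ◇s) is false.
    At u: □r requires r at every successor {v, z, t, m}.
      r fails at z, so □r is false at u.
    At u: s is true, ◇s is true, so s ∧ ◇s is true.
      At u: ◇s requires s at some successor in {v, z, t, m}.
        s holds at v, so ◇s is true at u.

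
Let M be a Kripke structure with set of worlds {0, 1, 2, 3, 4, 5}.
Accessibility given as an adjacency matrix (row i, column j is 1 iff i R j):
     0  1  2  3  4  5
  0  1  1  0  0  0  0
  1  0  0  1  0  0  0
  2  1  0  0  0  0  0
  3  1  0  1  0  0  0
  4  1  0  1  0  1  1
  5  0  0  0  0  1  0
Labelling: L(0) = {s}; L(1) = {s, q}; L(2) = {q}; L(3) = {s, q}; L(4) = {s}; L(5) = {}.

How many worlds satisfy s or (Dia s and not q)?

5

Let φ = s or (Dia s and not q). Evaluate φ at each world:
  0 (successors {0, 1}): φ is true.
  1 (successors {2}): φ is true.
  2 (successors {0}): φ is false.
  3 (successors {0, 2}): φ is true.
  4 (successors {0, 2, 4, 5}): φ is true.
  5 (successors {4}): φ is true.
For instance, at 1:
  At 1: s is true, Dia s and not q is false, so s or (Dia s and not q) is true.
    At 1: Dia s is false, not q is false, so Dia s and not q is false.
      At 1: Dia s requires s at some successor in {2}.
        At 2: s is false.
      So Dia s is false at 1.
Satisfying worlds: {0, 1, 3, 4, 5}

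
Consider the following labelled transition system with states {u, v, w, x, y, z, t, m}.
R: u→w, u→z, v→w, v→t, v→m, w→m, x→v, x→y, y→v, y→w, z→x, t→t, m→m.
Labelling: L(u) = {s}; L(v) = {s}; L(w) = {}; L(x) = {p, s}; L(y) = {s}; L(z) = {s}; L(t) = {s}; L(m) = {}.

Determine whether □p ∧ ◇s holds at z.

Yes

At z: □p is true, ◇s is true, so □p ∧ ◇s is true.
  At z: □p requires p at every successor {x}.
    At x: p is true.
  So □p is true at z.
  At z: ◇s requires s at some successor in {x}.
    s holds at x, so ◇s is true at z.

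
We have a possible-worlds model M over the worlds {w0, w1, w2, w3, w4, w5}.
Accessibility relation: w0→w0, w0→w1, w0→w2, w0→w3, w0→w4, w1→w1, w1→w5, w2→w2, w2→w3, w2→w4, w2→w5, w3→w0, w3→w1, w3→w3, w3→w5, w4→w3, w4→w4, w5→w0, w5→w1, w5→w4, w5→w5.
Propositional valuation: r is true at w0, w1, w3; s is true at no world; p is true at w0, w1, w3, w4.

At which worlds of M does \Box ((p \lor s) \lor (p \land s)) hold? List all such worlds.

Recall that \Box ψ holds at a world iff ψ holds at every accessible world, and \Diamond ψ holds iff ψ holds at some accessible world.
Let φ = \Box ((p \lor s) \lor (p \land s)). Evaluate φ at each world:
  w0 (successors {w0, w1, w2, w3, w4}): φ is false.
  w1 (successors {w1, w5}): φ is false.
  w2 (successors {w2, w3, w4, w5}): φ is false.
  w3 (successors {w0, w1, w3, w5}): φ is false.
  w4 (successors {w3, w4}): φ is true.
  w5 (successors {w0, w1, w4, w5}): φ is false.
For instance, at w2:
  At w2: \Box ((p \lor s) \lor (p \land s)) requires (p \lor s) \lor (p \land s) at every successor {w2, w3, w4, w5}.
    (p \lor s) \lor (p \land s) fails at w2, so \Box ((p \lor s) \lor (p \land s)) is false at w2.
Satisfying worlds: {w4}

w4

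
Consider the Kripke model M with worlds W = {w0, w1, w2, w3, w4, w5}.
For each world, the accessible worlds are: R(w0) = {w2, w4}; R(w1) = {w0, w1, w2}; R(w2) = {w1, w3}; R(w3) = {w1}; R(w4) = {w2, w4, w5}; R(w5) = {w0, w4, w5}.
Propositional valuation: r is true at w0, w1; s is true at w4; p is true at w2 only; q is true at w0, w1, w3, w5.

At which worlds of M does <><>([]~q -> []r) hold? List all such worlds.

Recall that []ψ holds at a world iff ψ holds at every accessible world, and <>ψ holds iff ψ holds at some accessible world.
Let φ = <><>([]~q -> []r). Evaluate φ at each world:
  w0 (successors {w2, w4}): φ is true.
  w1 (successors {w0, w1, w2}): φ is true.
  w2 (successors {w1, w3}): φ is true.
  w3 (successors {w1}): φ is true.
  w4 (successors {w2, w4, w5}): φ is true.
  w5 (successors {w0, w4, w5}): φ is true.
For instance, at w1:
  At w1: <><>([]~q -> []r) requires <>([]~q -> []r) at some successor in {w0, w1, w2}.
    <>([]~q -> []r) holds at w0, so <><>([]~q -> []r) is true at w1.
      At w0: <>([]~q -> []r) requires []~q -> []r at some successor in {w2, w4}.
        []~q -> []r holds at w2, so <>([]~q -> []r) is true at w0.
Satisfying worlds: {w0, w1, w2, w3, w4, w5}

w0, w1, w2, w3, w4, w5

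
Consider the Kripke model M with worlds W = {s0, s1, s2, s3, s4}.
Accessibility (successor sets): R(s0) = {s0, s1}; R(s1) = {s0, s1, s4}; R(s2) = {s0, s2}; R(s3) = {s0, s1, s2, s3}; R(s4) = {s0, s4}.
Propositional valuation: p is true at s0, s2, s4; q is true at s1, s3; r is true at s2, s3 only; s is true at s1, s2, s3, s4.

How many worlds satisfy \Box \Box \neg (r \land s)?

Let φ = \Box \Box \neg (r \land s). Evaluate φ at each world:
  s0 (successors {s0, s1}): φ is true.
  s1 (successors {s0, s1, s4}): φ is true.
  s2 (successors {s0, s2}): φ is false.
  s3 (successors {s0, s1, s2, s3}): φ is false.
  s4 (successors {s0, s4}): φ is true.
For instance, at s1:
  At s1: \Box \Box \neg (r \land s) requires \Box \neg (r \land s) at every successor {s0, s1, s4}.
      At s0: \Box \neg (r \land s) requires \neg (r \land s) at every successor {s0, s1}.
        At s0: \neg (r \land s) is true.
        At s1: \neg (r \land s) is true.
      So \Box \neg (r \land s) is true at s0.
      At s1: \Box \neg (r \land s) requires \neg (r \land s) at every successor {s0, s1, s4}.
        At s0: \neg (r \land s) is true.
        At s1: \neg (r \land s) is true.
        At s4: \neg (r \land s) is true.
      So \Box \neg (r \land s) is true at s1.
      At s4: \Box \neg (r \land s) requires \neg (r \land s) at every successor {s0, s4}.
        At s0: \neg (r \land s) is true.
        At s4: \neg (r \land s) is true.
      So \Box \neg (r \land s) is true at s4.
  So \Box \Box \neg (r \land s) is true at s1.
Satisfying worlds: {s0, s1, s4}

3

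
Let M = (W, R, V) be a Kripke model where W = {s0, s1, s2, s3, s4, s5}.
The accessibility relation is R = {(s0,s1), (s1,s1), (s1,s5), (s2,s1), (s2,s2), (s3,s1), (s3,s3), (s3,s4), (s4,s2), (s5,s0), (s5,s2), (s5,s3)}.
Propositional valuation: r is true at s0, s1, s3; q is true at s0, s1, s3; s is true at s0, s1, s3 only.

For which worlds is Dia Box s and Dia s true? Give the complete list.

Let φ = Dia Box s and Dia s. Evaluate φ at each world:
  s0 (successors {s1}): φ is false.
  s1 (successors {s1, s5}): φ is false.
  s2 (successors {s1, s2}): φ is false.
  s3 (successors {s1, s3, s4}): φ is false.
  s4 (successors {s2}): φ is false.
  s5 (successors {s0, s2, s3}): φ is true.
For instance, at s0:
  At s0: Dia Box s is false, Dia s is true, so Dia Box s and Dia s is false.
    At s0: Dia Box s requires Box s at some successor in {s1}.
      At s1: Box s is false.
    So Dia Box s is false at s0.
    At s0: Dia s requires s at some successor in {s1}.
      s holds at s1, so Dia s is true at s0.
Satisfying worlds: {s5}

s5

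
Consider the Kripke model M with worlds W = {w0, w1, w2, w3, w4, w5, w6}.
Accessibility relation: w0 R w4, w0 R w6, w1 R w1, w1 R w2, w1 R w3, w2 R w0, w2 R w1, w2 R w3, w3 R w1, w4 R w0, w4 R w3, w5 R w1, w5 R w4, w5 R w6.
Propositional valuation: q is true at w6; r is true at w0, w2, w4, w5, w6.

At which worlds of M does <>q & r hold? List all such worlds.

Let φ = <>q & r. Evaluate φ at each world:
  w0 (successors {w4, w6}): φ is true.
  w1 (successors {w1, w2, w3}): φ is false.
  w2 (successors {w0, w1, w3}): φ is false.
  w3 (successors {w1}): φ is false.
  w4 (successors {w0, w3}): φ is false.
  w5 (successors {w1, w4, w6}): φ is true.
  w6 (successors ∅): φ is false.
For instance, at w4:
  At w4: <>q is false, r is true, so <>q & r is false.
    At w4: <>q requires q at some successor in {w0, w3}.
      At w0: q is false.
      At w3: q is false.
    So <>q is false at w4.
Satisfying worlds: {w0, w5}

w0, w5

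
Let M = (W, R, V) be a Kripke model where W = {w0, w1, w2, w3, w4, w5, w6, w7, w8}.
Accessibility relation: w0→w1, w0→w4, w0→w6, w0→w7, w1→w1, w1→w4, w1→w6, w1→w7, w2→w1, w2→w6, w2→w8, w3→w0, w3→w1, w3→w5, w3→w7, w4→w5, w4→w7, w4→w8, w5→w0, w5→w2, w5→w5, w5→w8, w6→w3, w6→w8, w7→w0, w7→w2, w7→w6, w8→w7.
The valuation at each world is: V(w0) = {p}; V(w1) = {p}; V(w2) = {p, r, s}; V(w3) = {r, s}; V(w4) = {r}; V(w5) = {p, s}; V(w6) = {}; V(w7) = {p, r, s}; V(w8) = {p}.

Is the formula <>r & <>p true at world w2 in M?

At w2: <>r is false, <>p is true, so <>r & <>p is false.
  At w2: <>r requires r at some successor in {w1, w6, w8}.
    At w1: r is false.
    At w6: r is false.
    At w8: r is false.
  So <>r is false at w2.
  At w2: <>p requires p at some successor in {w1, w6, w8}.
    p holds at w1, so <>p is true at w2.

No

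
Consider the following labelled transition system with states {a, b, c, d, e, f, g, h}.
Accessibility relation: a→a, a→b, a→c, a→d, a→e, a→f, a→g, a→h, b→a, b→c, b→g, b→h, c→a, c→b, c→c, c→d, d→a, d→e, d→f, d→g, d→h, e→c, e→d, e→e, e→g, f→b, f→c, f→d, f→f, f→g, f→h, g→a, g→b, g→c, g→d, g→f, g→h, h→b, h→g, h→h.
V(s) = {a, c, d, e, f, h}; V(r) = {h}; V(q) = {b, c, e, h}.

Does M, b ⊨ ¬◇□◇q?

No

At b: ◇□◇q is true, so ¬◇□◇q is false.
  At b: ◇□◇q requires □◇q at some successor in {a, c, g, h}.
    □◇q holds at a, so ◇□◇q is true at b.
      At a: □◇q requires ◇q at every successor {a, b, c, d, e, f, g, h}.
        At a: ◇q is true.
        At b: ◇q is true.
        At c: ◇q is true.
        At d: ◇q is true.
        At e: ◇q is true.
        At f: ◇q is true.
        At g: ◇q is true.
        At h: ◇q is true.
      So □◇q is true at a.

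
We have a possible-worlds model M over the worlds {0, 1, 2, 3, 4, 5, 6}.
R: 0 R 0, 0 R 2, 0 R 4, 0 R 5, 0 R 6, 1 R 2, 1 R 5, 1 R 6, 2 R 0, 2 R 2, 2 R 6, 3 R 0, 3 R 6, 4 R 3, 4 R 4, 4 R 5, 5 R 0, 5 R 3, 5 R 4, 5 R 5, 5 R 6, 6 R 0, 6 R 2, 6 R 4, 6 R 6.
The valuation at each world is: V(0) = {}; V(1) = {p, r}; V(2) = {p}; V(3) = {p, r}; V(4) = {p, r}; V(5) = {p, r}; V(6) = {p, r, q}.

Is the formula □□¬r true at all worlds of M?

Let φ = □□¬r. Evaluate φ at each world:
  0 (successors {0, 2, 4, 5, 6}): φ is false.
  1 (successors {2, 5, 6}): φ is false.
  2 (successors {0, 2, 6}): φ is false.
  3 (successors {0, 6}): φ is false.
  4 (successors {3, 4, 5}): φ is false.
  5 (successors {0, 3, 4, 5, 6}): φ is false.
  6 (successors {0, 2, 4, 6}): φ is false.
Detail at 0 (counterexample):
  At 0: □□¬r requires □¬r at every successor {0, 2, 4, 5, 6}.
    □¬r fails at 0, so □□¬r is false at 0.
      At 0: □¬r requires ¬r at every successor {0, 2, 4, 5, 6}.
        ¬r fails at 4, so □¬r is false at 0.

No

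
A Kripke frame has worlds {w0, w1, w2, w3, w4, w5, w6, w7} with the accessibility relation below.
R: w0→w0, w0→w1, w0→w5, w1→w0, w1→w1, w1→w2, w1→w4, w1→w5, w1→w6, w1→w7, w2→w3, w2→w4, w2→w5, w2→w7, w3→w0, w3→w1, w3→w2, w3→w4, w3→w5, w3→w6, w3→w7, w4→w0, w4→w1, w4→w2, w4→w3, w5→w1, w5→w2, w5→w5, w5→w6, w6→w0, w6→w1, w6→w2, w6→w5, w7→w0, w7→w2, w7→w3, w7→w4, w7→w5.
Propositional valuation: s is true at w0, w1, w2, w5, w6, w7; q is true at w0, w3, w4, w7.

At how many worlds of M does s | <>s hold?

8

Let φ = s | <>s. Evaluate φ at each world:
  w0 (successors {w0, w1, w5}): φ is true.
  w1 (successors {w0, w1, w2, w4, w5, w6, w7}): φ is true.
  w2 (successors {w3, w4, w5, w7}): φ is true.
  w3 (successors {w0, w1, w2, w4, w5, w6, w7}): φ is true.
  w4 (successors {w0, w1, w2, w3}): φ is true.
  w5 (successors {w1, w2, w5, w6}): φ is true.
  w6 (successors {w0, w1, w2, w5}): φ is true.
  w7 (successors {w0, w2, w3, w4, w5}): φ is true.
For instance, at w1:
  At w1: s is true, <>s is true, so s | <>s is true.
    At w1: <>s requires s at some successor in {w0, w1, w2, w4, w5, w6, w7}.
      s holds at w0, so <>s is true at w1.
Satisfying worlds: {w0, w1, w2, w3, w4, w5, w6, w7}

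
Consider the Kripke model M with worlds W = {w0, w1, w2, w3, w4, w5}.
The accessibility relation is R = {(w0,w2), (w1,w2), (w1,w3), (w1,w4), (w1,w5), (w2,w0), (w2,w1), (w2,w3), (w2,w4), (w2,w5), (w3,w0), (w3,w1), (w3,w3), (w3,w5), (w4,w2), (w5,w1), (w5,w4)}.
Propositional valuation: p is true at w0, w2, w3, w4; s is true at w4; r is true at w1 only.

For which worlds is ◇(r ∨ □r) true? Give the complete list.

Recall that □ψ holds at a world iff ψ holds at every accessible world, and ◇ψ holds iff ψ holds at some accessible world.
Let φ = ◇(r ∨ □r). Evaluate φ at each world:
  w0 (successors {w2}): φ is false.
  w1 (successors {w2, w3, w4, w5}): φ is false.
  w2 (successors {w0, w1, w3, w4, w5}): φ is true.
  w3 (successors {w0, w1, w3, w5}): φ is true.
  w4 (successors {w2}): φ is false.
  w5 (successors {w1, w4}): φ is true.
For instance, at w5:
  At w5: ◇(r ∨ □r) requires r ∨ □r at some successor in {w1, w4}.
    r ∨ □r holds at w1, so ◇(r ∨ □r) is true at w5.
      At w1: r is true, □r is false, so r ∨ □r is true.
Satisfying worlds: {w2, w3, w5}

w2, w3, w5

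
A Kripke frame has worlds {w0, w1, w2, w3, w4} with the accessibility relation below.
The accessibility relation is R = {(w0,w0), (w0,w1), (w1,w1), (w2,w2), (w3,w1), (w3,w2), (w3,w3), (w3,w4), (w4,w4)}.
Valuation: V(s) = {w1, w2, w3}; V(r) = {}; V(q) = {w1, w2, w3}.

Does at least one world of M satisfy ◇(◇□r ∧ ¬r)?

Recall that □ψ holds at a world iff ψ holds at every accessible world, and ◇ψ holds iff ψ holds at some accessible world.
Let φ = ◇(◇□r ∧ ¬r). Evaluate φ at each world:
  w0 (successors {w0, w1}): φ is false.
  w1 (successors {w1}): φ is false.
  w2 (successors {w2}): φ is false.
  w3 (successors {w1, w2, w3, w4}): φ is false.
  w4 (successors {w4}): φ is false.
For instance, at w3:
  At w3: ◇(◇□r ∧ ¬r) requires ◇□r ∧ ¬r at some successor in {w1, w2, w3, w4}.
    At w1: ◇□r ∧ ¬r is false.
    At w2: ◇□r ∧ ¬r is false.
    At w3: ◇□r ∧ ¬r is false.
    At w4: ◇□r ∧ ¬r is false.
  So ◇(◇□r ∧ ¬r) is false at w3.

No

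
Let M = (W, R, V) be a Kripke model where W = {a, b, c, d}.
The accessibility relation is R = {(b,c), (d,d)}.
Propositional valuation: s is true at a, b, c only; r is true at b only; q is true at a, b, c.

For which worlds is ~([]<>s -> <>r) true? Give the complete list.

Let φ = ~([]<>s -> <>r). Evaluate φ at each world:
  a (successors ∅): φ is true.
  b (successors {c}): φ is false.
  c (successors ∅): φ is true.
  d (successors {d}): φ is false.
For instance, at b:
  At b: []<>s -> <>r is true, so ~([]<>s -> <>r) is false.
    At b: []<>s is false, <>r is false, so []<>s -> <>r is true.
      At b: []<>s requires <>s at every successor {c}.
        <>s fails at c, so []<>s is false at b.
      At b: <>r requires r at some successor in {c}.
        At c: r is false.
      So <>r is false at b.
Satisfying worlds: {a, c}

a, c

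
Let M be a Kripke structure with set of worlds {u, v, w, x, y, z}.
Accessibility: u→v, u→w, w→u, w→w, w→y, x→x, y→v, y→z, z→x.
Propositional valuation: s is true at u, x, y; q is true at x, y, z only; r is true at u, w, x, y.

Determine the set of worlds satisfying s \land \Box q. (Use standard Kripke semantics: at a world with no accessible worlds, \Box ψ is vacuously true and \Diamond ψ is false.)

x

Let φ = s \land \Box q. Evaluate φ at each world:
  u (successors {v, w}): φ is false.
  v (successors ∅): φ is false.
  w (successors {u, w, y}): φ is false.
  x (successors {x}): φ is true.
  y (successors {v, z}): φ is false.
  z (successors {x}): φ is false.
For instance, at w:
  At w: s is false, \Box q is false, so s \land \Box q is false.
    At w: \Box q requires q at every successor {u, w, y}.
      q fails at u, so \Box q is false at w.
Satisfying worlds: {x}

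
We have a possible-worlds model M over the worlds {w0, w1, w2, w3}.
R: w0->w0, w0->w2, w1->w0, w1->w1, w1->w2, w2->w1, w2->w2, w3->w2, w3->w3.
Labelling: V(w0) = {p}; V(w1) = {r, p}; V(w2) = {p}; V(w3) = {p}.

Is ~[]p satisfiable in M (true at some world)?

Recall that []ψ holds at a world iff ψ holds at every accessible world, and <>ψ holds iff ψ holds at some accessible world.
Let φ = ~[]p. Evaluate φ at each world:
  w0 (successors {w0, w2}): φ is false.
  w1 (successors {w0, w1, w2}): φ is false.
  w2 (successors {w1, w2}): φ is false.
  w3 (successors {w2, w3}): φ is false.
For instance, at w3:
  At w3: []p is true, so ~[]p is false.
    At w3: []p requires p at every successor {w2, w3}.
      At w2: p is true.
      At w3: p is true.
    So []p is true at w3.

No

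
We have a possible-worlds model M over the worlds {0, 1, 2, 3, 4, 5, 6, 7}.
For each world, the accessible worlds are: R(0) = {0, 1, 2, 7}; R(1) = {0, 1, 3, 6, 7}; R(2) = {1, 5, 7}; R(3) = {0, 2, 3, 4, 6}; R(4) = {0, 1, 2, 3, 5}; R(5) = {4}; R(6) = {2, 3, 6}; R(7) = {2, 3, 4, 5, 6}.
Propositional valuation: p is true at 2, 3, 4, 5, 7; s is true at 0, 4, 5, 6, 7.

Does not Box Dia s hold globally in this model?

Recall that Box ψ holds at a world iff ψ holds at every accessible world, and Dia ψ holds iff ψ holds at some accessible world.
Let φ = not Box Dia s. Evaluate φ at each world:
  0 (successors {0, 1, 2, 7}): φ is false.
  1 (successors {0, 1, 3, 6, 7}): φ is false.
  2 (successors {1, 5, 7}): φ is false.
  3 (successors {0, 2, 3, 4, 6}): φ is false.
  4 (successors {0, 1, 2, 3, 5}): φ is false.
  5 (successors {4}): φ is false.
  6 (successors {2, 3, 6}): φ is false.
  7 (successors {2, 3, 4, 5, 6}): φ is false.
Detail at 0 (counterexample):
  At 0: Box Dia s is true, so not Box Dia s is false.
    At 0: Box Dia s requires Dia s at every successor {0, 1, 2, 7}.
      At 0: Dia s is true.
      At 1: Dia s is true.
      At 2: Dia s is true.
      At 7: Dia s is true.
    So Box Dia s is true at 0.

No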